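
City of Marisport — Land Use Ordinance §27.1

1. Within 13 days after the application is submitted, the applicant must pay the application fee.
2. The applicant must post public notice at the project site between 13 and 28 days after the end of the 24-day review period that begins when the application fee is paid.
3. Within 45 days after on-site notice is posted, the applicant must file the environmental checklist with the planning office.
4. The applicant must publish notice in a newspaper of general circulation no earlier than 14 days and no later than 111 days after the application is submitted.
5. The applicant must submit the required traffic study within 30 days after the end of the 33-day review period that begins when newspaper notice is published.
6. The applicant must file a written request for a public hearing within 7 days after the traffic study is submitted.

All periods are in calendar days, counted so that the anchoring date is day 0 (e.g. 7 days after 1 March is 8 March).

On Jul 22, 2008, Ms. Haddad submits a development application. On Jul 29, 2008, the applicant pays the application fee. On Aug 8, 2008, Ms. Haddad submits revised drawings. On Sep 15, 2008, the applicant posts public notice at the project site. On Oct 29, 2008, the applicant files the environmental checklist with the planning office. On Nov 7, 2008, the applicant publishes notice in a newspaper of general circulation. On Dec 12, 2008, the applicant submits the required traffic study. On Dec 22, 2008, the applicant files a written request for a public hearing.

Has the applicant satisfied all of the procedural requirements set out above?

(1) due by Jul 22, 2008 + 13 days = Aug 4, 2008; completed Jul 29, 2008, before the deadline.
(2) the permitted window runs from Aug 22, 2008 + 13 = Sep 4, 2008 to Aug 22, 2008 + 28 = Sep 19, 2008; done Sep 15, 2008 — within the window.
(3) due by Sep 15, 2008 + 45 days = Oct 30, 2008; completed Oct 29, 2008, before the deadline.
(4) the permitted window runs from Jul 22, 2008 + 14 = Aug 5, 2008 to Jul 22, 2008 + 111 = Nov 10, 2008; done Nov 7, 2008 — within the window.
(5) due by Dec 10, 2008 + 30 days = Jan 9, 2009; completed Dec 12, 2008, before the deadline.
(6) due by Dec 12, 2008 + 7 days = Dec 19, 2008; not done until Dec 22, 2008, 3 days after the deadline.
The procedure was therefore not followed at step 6.

No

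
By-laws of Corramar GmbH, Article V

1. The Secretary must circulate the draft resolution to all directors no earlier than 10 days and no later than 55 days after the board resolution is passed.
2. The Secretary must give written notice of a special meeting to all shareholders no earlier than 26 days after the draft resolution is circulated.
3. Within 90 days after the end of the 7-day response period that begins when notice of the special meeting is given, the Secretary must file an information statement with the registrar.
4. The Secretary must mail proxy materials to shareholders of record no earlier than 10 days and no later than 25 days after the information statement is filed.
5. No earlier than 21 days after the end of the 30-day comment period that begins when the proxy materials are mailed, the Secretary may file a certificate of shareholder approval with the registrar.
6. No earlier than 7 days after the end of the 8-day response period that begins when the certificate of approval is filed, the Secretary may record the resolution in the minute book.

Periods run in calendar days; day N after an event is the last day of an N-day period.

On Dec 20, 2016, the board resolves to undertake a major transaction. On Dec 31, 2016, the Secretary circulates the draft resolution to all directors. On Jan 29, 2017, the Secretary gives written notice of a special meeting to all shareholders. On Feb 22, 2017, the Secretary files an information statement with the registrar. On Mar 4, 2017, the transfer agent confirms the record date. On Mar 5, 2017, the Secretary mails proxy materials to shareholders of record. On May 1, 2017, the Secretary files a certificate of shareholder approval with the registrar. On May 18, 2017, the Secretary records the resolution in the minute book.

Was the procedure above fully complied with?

Step 1: the window is 10–55 days after Dec 20, 2016 (when the board resolution is passed), so Dec 30, 2016 through Feb 13, 2017; Dec 31, 2016 falls inside that range.
Step 2: the earliest permitted date is 26 days after Dec 31, 2016 (when the draft resolution is circulated), i.e. Jan 26, 2017; done Jan 29, 2017, after the minimum wait.
Step 3: 90 days after Feb 5, 2017 (end of the 7-day response period, which began when notice of the special meeting is given on Jan 29, 2017) is May 6, 2017; done Feb 22, 2017 — timely.
Step 4: the window is 10–25 days after Feb 22, 2017 (when the information statement is filed), so Mar 4, 2017 through Mar 19, 2017; Mar 5, 2017 falls inside that range.
Step 5: the earliest permitted date is 21 days after Apr 4, 2017 (end of the 30-day comment period, which began when the proxy materials are mailed on Mar 5, 2017), i.e. Apr 25, 2017; done May 1, 2017 — permitted.
Step 6: the earliest permitted date is 7 days after May 9, 2017 (end of the 8-day response period, which began when the certificate of approval is filed on May 1, 2017), i.e. May 16, 2017; done May 18, 2017 — permitted.

Yes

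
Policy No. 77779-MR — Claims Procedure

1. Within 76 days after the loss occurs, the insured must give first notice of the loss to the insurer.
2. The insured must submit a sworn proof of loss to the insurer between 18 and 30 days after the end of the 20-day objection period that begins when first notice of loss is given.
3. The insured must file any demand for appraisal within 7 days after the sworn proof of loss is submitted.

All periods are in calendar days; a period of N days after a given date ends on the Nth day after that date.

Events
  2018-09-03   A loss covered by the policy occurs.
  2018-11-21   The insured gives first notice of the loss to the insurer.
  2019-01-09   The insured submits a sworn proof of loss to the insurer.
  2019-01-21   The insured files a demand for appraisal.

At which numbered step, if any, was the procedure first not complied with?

Step 1: 76 days after 2018-09-03 (when the loss occurs) is 2018-11-18; 2018-11-21 misses that deadline by 3 days.

Step 1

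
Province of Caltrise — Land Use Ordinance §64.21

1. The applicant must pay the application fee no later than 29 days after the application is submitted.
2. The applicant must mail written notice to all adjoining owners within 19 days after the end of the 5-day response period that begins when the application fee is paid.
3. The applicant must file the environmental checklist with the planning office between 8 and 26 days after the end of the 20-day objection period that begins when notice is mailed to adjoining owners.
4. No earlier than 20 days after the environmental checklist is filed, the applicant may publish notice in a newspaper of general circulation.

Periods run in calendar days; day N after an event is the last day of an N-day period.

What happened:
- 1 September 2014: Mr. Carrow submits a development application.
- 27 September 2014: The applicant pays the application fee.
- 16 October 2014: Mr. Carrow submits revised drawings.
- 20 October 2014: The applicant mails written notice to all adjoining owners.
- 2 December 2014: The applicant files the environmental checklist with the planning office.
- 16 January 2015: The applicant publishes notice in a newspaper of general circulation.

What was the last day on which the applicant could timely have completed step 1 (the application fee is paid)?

30 September 2014

Step 1 runs from 1 September 2014, when the application is submitted. 29 days after 1 September 2014 is 30 September 2014.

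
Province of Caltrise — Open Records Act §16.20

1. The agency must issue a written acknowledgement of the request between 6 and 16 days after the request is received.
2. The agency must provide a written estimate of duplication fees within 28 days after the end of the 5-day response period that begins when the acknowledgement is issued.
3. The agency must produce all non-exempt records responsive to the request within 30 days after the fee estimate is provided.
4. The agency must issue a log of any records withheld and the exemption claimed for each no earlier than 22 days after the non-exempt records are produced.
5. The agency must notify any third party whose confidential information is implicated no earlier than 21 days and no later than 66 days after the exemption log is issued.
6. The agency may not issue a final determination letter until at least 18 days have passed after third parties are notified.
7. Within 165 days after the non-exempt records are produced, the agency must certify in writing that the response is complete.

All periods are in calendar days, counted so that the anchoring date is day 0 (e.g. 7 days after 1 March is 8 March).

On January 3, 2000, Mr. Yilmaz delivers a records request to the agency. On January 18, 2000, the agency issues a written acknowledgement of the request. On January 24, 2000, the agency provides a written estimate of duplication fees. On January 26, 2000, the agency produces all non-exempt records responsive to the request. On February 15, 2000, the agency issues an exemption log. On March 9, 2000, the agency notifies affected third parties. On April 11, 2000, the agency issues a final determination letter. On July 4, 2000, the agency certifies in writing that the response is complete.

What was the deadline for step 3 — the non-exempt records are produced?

Step 3 runs from January 24, 2000, when the fee estimate is provided. 30 days after January 24, 2000 is February 23, 2000.

February 23, 2000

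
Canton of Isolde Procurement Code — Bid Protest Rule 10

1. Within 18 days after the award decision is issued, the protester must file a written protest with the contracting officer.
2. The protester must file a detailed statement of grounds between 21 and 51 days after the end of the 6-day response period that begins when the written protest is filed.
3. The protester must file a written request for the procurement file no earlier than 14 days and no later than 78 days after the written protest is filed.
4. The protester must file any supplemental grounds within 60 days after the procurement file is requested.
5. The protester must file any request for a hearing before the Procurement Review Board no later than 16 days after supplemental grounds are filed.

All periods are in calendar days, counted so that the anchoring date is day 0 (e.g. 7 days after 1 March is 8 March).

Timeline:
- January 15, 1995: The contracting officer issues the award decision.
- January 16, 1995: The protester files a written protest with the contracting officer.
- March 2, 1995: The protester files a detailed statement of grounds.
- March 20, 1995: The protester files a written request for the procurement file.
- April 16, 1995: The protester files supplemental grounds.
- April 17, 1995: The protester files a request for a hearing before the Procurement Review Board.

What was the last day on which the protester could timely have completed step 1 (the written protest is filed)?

Step 1 runs from January 15, 1995, when the award decision is issued. 18 days after January 15, 1995 is February 2, 1995.

February 2, 1995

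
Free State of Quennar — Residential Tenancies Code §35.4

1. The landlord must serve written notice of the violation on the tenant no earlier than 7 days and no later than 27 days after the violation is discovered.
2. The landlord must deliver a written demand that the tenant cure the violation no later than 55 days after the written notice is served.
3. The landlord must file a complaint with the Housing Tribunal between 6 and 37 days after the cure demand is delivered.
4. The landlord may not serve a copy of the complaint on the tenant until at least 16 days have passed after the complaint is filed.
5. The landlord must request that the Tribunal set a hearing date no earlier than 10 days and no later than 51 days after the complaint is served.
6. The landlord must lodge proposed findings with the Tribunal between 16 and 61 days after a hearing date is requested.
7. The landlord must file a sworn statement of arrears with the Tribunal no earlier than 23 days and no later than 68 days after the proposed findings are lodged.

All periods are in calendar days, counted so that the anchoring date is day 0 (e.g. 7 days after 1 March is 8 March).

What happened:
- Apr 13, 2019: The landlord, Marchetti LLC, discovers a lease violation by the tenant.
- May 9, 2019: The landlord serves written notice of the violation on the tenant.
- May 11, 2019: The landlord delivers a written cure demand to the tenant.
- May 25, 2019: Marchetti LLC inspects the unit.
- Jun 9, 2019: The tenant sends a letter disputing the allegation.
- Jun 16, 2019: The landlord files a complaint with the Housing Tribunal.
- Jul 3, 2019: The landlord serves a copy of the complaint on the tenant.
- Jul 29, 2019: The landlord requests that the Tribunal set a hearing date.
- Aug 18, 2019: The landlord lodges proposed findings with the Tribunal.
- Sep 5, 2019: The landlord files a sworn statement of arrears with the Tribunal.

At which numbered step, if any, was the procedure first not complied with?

Step 1: the window is 7–27 days after Apr 13, 2019 (when the violation is discovered), so Apr 20, 2019 through May 10, 2019; done May 9, 2019 — within the window.
Step 2: 55 days after May 9, 2019 (when the written notice is served) is Jul 3, 2019; May 11, 2019 is within that limit.
Step 3: the window is 6–37 days after May 11, 2019 (when the cure demand is delivered), so May 17, 2019 through Jun 17, 2019; Jun 16, 2019 falls inside that range.
Step 4: the earliest permitted date is 16 days after Jun 16, 2019 (when the complaint is filed), i.e. Jul 2, 2019; Jul 3, 2019 is on or after that date.
Step 5: the window is 10–51 days after Jul 3, 2019 (when the complaint is served), so Jul 13, 2019 through Aug 23, 2019; done Jul 29, 2019 — within the window.
Step 6: the window is 16–61 days after Jul 29, 2019 (when a hearing date is requested), so Aug 14, 2019 through Sep 28, 2019; done Aug 18, 2019, which is between those dates.
Step 7: the window is 23–68 days after Aug 18, 2019 (when the proposed findings are lodged), so Sep 10, 2019 through Oct 25, 2019; done Sep 5, 2019 — 5 days before the window opened.
That is the first point of non-compliance.

Step 7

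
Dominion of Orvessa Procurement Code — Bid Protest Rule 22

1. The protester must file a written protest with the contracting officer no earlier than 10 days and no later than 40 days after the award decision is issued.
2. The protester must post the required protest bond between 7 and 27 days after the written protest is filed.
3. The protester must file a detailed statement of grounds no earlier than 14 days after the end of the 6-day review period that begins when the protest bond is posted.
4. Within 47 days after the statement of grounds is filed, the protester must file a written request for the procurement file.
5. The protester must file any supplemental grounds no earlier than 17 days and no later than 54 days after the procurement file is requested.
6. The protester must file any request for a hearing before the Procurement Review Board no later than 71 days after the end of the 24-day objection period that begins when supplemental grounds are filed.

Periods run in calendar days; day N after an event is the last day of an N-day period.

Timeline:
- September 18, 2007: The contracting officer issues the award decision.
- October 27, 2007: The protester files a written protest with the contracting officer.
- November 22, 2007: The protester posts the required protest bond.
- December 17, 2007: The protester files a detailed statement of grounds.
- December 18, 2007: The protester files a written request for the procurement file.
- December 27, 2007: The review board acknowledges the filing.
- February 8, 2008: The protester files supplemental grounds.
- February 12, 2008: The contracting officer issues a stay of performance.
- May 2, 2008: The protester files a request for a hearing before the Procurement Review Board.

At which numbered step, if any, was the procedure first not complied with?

(1) the permitted window runs from September 18, 2007 + 10 = September 28, 2007 to September 18, 2007 + 40 = October 28, 2007; October 27, 2007 falls inside that range.
(2) the permitted window runs from October 27, 2007 + 7 = November 3, 2007 to October 27, 2007 + 27 = November 23, 2007; done November 22, 2007, which is between those dates.
(3) permitted from November 28, 2007 + 14 days = December 12, 2007 onward; done December 17, 2007 — permitted.
(4) due by December 17, 2007 + 47 days = February 2, 2008; done December 18, 2007 — timely.
(5) the permitted window runs from December 18, 2007 + 17 = January 4, 2008 to December 18, 2007 + 54 = February 10, 2008; February 8, 2008 falls inside that range.
(6) due by March 3, 2008 + 71 days = May 13, 2008; May 2, 2008 is within that limit.

None — every step was satisfied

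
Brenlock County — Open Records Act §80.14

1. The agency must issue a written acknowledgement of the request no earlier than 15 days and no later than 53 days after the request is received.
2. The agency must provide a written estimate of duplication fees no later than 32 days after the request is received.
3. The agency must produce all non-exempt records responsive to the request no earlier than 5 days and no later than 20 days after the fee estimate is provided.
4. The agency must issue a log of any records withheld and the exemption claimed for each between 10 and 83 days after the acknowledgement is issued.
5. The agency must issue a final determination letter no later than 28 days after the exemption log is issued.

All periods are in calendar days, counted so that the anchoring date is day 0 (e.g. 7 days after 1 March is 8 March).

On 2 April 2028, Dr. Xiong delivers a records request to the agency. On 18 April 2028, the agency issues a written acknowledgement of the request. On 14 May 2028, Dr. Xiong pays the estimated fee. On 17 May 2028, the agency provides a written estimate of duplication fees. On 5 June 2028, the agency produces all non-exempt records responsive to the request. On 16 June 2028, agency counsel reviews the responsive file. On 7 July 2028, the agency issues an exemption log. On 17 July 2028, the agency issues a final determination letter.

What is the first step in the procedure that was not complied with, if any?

Step 1: the window is 15–53 days after 2 April 2028 (when the request is received), so 17 April 2028 through 25 May 2028; done 18 April 2028 — within the window.
Step 2: 32 days after 2 April 2028 (when the request is received) is 4 May 2028; done 17 May 2028 — 13 days late.

Step 2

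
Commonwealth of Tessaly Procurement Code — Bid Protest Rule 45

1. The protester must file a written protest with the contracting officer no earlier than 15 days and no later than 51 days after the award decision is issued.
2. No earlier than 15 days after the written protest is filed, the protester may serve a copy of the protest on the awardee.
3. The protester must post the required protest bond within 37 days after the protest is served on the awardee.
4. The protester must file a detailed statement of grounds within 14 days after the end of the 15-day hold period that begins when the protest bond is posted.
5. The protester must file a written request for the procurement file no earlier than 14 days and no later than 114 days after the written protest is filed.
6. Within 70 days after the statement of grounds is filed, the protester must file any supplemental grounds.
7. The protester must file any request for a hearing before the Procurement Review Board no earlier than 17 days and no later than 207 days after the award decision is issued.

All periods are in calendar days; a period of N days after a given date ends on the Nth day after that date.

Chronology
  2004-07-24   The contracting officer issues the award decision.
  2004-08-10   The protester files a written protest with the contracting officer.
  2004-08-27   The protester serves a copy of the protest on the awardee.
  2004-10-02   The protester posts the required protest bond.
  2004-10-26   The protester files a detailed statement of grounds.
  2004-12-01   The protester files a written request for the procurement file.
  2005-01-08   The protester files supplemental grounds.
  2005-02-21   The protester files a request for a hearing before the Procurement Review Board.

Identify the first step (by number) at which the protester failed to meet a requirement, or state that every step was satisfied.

Step 6

Step 1: the window is 15–51 days after 2004-07-24 (when the award decision is issued), so 2004-08-08 through 2004-09-13; 2004-08-10 falls inside that range.
Step 2: the earliest permitted date is 15 days after 2004-08-10 (when the written protest is filed), i.e. 2004-08-25; done 2004-08-27 — permitted.
Step 3: 37 days after 2004-08-27 (when the protest is served on the awardee) is 2004-10-03; completed 2004-10-02, before the deadline.
Step 4: 14 days after 2004-10-17 (end of the 15-day hold period, which began when the protest bond is posted on 2004-10-02) is 2004-10-31; completed 2004-10-26, before the deadline.
Step 5: the window is 14–114 days after 2004-08-10 (when the written protest is filed), so 2004-08-24 through 2004-12-02; 2004-12-01 falls inside that range.
Step 6: 70 days after 2004-10-26 (when the statement of grounds is filed) is 2005-01-04; not done until 2005-01-08, 4 days after the deadline.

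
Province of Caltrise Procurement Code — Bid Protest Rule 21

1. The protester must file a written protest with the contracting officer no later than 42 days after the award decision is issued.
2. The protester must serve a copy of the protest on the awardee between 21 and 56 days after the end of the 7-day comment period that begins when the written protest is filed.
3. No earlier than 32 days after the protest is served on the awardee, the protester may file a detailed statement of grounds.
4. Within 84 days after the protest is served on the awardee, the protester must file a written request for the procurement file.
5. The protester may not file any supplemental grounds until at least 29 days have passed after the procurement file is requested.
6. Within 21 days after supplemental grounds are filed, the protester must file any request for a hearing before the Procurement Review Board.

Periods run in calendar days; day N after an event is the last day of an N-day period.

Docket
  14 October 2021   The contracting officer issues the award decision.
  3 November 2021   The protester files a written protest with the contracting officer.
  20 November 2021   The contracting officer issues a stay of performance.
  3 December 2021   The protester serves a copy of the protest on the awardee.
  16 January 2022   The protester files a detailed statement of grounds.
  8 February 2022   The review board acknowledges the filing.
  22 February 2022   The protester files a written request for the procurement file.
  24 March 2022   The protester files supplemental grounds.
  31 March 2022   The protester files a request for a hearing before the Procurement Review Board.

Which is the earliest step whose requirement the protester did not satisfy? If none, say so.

Step 1 — counting 42 days from 14 October 2021 (when the award decision is issued) gives a deadline of 25 November 2021; done 3 November 2021 — timely.
Step 2 — 21 and 56 days from 10 November 2021 (end of the 7-day comment period, which began when the written protest is filed on 3 November 2021) are 1 December 2021 and 5 January 2022 respectively; done 3 December 2021, which is between those dates.
Step 3 — must wait 32 days from 3 December 2021 (when the protest is served on the awardee), so not before 4 January 2022; done 16 January 2022 — permitted.
Step 4 — counting 84 days from 3 December 2021 (when the protest is served on the awardee) gives a deadline of 25 February 2022; 22 February 2022 is within that limit.
Step 5 — must wait 29 days from 22 February 2022 (when the procurement file is requested), so not before 23 March 2022; done 24 March 2022, after the minimum wait.
Step 6 — counting 21 days from 24 March 2022 (when supplemental grounds are filed) gives a deadline of 14 April 2022; 31 March 2022 is within that limit.

None — every step was satisfied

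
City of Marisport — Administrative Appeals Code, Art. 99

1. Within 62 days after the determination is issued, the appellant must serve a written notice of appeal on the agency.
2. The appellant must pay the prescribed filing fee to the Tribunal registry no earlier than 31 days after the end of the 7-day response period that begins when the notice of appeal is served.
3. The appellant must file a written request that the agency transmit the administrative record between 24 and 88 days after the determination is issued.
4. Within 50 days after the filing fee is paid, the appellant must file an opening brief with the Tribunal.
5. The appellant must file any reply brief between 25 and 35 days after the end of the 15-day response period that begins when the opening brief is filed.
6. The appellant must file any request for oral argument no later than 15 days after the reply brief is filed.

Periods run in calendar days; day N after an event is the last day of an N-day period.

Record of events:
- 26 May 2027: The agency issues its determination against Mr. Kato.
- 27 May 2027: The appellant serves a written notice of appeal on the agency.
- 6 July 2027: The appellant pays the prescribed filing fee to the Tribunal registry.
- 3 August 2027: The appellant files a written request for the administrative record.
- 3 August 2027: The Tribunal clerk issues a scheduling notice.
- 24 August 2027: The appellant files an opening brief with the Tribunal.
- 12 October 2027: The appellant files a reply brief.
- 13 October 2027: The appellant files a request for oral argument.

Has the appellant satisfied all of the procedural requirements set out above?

Step 1 — counting 62 days from 26 May 2027 (when the determination is issued) gives a deadline of 27 July 2027; completed 27 May 2027, before the deadline.
Step 2 — must wait 31 days from 3 June 2027 (end of the 7-day response period, which began when the notice of appeal is served on 27 May 2027), so not before 4 July 2027; done 6 July 2027 — permitted.
Step 3 — 24 and 88 days from 26 May 2027 (when the determination is issued) are 19 June 2027 and 22 August 2027 respectively; done 3 August 2027, which is between those dates.
Step 4 — counting 50 days from 6 July 2027 (when the filing fee is paid) gives a deadline of 25 August 2027; 24 August 2027 is within that limit.
Step 5 — 25 and 35 days from 8 September 2027 (end of the 15-day response period, which began when the opening brief is filed on 24 August 2027) are 3 October 2027 and 13 October 2027 respectively; done 12 October 2027 — within the window.
Step 6 — counting 15 days from 12 October 2027 (when the reply brief is filed) gives a deadline of 27 October 2027; completed 13 October 2027, before the deadline.

Yes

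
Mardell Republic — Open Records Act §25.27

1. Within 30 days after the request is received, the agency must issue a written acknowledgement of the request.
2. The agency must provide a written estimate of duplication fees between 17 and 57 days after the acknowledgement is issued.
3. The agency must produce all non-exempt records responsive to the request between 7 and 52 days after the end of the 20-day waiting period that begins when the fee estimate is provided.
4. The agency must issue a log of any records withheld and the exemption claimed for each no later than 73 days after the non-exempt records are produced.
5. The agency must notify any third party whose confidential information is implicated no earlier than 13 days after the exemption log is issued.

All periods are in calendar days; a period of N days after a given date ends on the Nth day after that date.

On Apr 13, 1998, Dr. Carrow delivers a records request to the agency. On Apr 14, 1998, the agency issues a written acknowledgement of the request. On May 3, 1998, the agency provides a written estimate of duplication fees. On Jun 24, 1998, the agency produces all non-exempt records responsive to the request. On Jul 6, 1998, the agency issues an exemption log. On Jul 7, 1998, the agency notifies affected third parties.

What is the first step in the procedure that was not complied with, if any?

Step 5

(1) due by Apr 13, 1998 + 30 days = May 13, 1998; completed Apr 14, 1998, before the deadline.
(2) the permitted window runs from Apr 14, 1998 + 17 = May 1, 1998 to Apr 14, 1998 + 57 = Jun 10, 1998; done May 3, 1998, which is between those dates.
(3) the permitted window runs from May 23, 1998 + 7 = May 30, 1998 to May 23, 1998 + 52 = Jul 14, 1998; done Jun 24, 1998 — within the window.
(4) due by Jun 24, 1998 + 73 days = Sep 5, 1998; completed Jul 6, 1998, before the deadline.
(5) permitted from Jul 6, 1998 + 13 days = Jul 19, 1998 onward; acted on Jul 7, 1998, 12 days prematurely.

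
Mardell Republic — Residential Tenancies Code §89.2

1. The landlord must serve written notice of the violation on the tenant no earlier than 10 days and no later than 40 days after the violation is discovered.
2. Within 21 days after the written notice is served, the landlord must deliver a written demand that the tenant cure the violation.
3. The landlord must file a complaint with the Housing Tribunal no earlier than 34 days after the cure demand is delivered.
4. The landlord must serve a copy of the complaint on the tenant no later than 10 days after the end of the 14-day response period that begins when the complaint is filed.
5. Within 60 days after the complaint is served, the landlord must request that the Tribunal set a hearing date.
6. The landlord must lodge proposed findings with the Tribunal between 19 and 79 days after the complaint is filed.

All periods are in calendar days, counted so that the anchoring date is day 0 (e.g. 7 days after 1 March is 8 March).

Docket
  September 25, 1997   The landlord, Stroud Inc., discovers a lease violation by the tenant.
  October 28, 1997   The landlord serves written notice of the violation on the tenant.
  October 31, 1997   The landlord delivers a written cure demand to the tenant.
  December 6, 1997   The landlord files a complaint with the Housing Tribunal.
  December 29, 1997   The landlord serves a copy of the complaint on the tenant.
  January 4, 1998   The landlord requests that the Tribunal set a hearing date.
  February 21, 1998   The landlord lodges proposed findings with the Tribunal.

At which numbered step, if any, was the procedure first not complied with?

Step 1 — 10 and 40 days from September 25, 1997 (when the violation is discovered) are October 5, 1997 and November 4, 1997 respectively; done October 28, 1997 — within the window.
Step 2 — counting 21 days from October 28, 1997 (when the written notice is served) gives a deadline of November 18, 1997; October 31, 1997 is within that limit.
Step 3 — must wait 34 days from October 31, 1997 (when the cure demand is delivered), so not before December 4, 1997; done December 6, 1997 — permitted.
Step 4 — counting 10 days from December 20, 1997 (end of the 14-day response period, which began when the complaint is filed on December 6, 1997) gives a deadline of December 30, 1997; December 29, 1997 is within that limit.
Step 5 — counting 60 days from December 29, 1997 (when the complaint is served) gives a deadline of February 27, 1998; completed January 4, 1998, before the deadline.
Step 6 — 19 and 79 days from December 6, 1997 (when the complaint is filed) are December 25, 1997 and February 23, 1998 respectively; done February 21, 1998, which is between those dates.

None — every step was satisfied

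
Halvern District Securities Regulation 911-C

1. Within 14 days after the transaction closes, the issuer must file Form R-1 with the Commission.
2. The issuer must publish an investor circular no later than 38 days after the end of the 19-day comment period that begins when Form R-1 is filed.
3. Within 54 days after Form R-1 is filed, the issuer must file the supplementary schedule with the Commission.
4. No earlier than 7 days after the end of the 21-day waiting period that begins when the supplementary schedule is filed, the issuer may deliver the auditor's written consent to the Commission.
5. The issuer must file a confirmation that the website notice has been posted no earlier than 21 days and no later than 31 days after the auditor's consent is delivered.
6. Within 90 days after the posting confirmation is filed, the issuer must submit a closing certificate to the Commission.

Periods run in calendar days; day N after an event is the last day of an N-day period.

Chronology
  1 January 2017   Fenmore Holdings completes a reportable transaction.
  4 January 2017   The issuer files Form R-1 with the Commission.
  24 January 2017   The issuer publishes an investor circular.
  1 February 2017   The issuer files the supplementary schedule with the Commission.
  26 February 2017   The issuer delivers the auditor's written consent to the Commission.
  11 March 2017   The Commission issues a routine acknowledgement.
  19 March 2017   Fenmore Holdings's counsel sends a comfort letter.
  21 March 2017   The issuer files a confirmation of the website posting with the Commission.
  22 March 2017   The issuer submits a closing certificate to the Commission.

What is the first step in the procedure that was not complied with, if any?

Step 4

(1) due by 1 January 2017 + 14 days = 15 January 2017; 4 January 2017 is within that limit.
(2) due by 23 January 2017 + 38 days = 2 March 2017; done 24 January 2017 — timely.
(3) due by 4 January 2017 + 54 days = 27 February 2017; 1 February 2017 is within that limit.
(4) permitted from 22 February 2017 + 7 days = 1 March 2017 onward; 26 February 2017 is 3 days before the earliest permitted date.
The procedure was therefore not followed at step 4.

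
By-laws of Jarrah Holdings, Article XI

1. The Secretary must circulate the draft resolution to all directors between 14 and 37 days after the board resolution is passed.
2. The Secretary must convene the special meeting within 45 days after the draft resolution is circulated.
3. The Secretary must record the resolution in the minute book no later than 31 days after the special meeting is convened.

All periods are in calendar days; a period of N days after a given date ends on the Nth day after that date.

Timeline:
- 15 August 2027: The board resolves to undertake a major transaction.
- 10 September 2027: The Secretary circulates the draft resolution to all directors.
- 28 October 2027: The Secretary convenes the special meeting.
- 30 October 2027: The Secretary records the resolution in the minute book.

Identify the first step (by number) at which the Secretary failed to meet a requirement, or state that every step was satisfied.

Step 1 — 14 and 37 days from 15 August 2027 (when the board resolution is passed) are 29 August 2027 and 21 September 2027 respectively; 10 September 2027 falls inside that range.
Step 2 — counting 45 days from 10 September 2027 (when the draft resolution is circulated) gives a deadline of 25 October 2027; not done until 28 October 2027, 3 days after the deadline.
No need to go further; step 2 was not satisfied.

Step 2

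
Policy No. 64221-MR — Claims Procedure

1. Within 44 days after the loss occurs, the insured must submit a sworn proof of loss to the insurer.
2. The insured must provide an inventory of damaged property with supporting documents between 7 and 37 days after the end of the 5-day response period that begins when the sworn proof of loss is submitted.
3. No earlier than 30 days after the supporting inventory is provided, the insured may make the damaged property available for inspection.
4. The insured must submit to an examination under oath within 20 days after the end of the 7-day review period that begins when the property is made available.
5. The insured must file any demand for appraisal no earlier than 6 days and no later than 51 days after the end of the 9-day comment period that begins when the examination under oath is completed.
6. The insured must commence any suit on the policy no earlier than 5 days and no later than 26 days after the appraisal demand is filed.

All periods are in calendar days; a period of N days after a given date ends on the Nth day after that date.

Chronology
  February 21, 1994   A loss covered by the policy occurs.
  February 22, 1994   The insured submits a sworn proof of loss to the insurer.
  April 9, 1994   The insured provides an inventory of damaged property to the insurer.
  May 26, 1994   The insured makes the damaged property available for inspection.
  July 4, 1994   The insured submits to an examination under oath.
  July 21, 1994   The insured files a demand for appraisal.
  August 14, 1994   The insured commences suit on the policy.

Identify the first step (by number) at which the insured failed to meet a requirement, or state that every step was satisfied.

Step 2

Step 1 — counting 44 days from February 21, 1994 (when the loss occurs) gives a deadline of April 6, 1994; February 22, 1994 is within that limit.
Step 2 — 7 and 37 days from February 27, 1994 (end of the 5-day response period, which began when the sworn proof of loss is submitted on February 22, 1994) are March 6, 1994 and April 5, 1994 respectively; done April 9, 1994 — 4 days after the window closed.
The analysis stops there.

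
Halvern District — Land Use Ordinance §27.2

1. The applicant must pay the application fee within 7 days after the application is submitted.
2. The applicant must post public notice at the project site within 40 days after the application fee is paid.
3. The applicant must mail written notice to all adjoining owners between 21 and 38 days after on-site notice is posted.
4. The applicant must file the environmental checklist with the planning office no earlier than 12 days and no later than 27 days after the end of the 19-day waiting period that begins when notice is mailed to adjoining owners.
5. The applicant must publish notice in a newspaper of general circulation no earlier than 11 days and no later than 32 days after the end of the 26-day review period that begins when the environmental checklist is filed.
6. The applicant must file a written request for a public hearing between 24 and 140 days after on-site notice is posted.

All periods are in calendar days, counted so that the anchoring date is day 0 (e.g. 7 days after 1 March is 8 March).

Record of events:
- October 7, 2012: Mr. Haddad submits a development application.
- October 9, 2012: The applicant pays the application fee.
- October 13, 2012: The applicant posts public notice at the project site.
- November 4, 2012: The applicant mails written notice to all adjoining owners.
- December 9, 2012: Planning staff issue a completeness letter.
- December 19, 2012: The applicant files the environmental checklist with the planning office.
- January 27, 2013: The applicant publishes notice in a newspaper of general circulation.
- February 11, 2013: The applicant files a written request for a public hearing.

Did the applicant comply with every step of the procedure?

Step 1 — counting 7 days from October 7, 2012 (when the application is submitted) gives a deadline of October 14, 2012; October 9, 2012 is within that limit.
Step 2 — counting 40 days from October 9, 2012 (when the application fee is paid) gives a deadline of November 18, 2012; done October 13, 2012 — timely.
Step 3 — 21 and 38 days from October 13, 2012 (when on-site notice is posted) are November 3, 2012 and November 20, 2012 respectively; done November 4, 2012 — within the window.
Step 4 — 12 and 27 days from November 23, 2012 (end of the 19-day waiting period, which began when notice is mailed to adjoining owners on November 4, 2012) are December 5, 2012 and December 20, 2012 respectively; done December 19, 2012 — within the window.
Step 5 — 11 and 32 days from January 14, 2013 (end of the 26-day review period, which began when the environmental checklist is filed on December 19, 2012) are January 25, 2013 and February 15, 2013 respectively; done January 27, 2013, which is between those dates.
Step 6 — 24 and 140 days from October 13, 2012 (when on-site notice is posted) are November 6, 2012 and March 2, 2013 respectively; done February 11, 2013 — within the window.

Yes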